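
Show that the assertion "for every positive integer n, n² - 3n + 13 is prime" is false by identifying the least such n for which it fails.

n = 12

We need the least positive integer n for which n² - 3n + 13 is not prime.
For n = 1, 2, 3, 4, …, 9, 10, 11 the conclusion holds.
n = 12: n² - 3n + 13 = 121 = 11 × 11, composite.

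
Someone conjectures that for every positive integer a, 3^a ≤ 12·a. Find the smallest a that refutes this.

a = 1: 3^a = 3 and 12·a = 12, so 3 ≤ 12.
a = 2: 3^a = 9 and 12·a = 24, so 9 ≤ 24.
a = 3: 3^a = 27 and 12·a = 36, so 27 ≤ 36.
a = 4: 3^a = 81 and 12·a = 48, so 81 > 48.

a = 4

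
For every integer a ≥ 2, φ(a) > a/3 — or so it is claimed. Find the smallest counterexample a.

The first 4 eligible values, up to a = 5, all satisfy the conclusion.
a = 6: φ(6) = 2 and 6/3 = 2, so φ(6) ≤ 6/3.

a = 6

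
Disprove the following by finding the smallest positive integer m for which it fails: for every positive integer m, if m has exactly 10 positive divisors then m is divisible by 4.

m = 48: τ(48) = 10; 48 mod 4 = 0.
m = 80: τ(80) = 10; 80 mod 4 = 0.
m = 112: τ(112) = 10; 112 mod 4 = 0.
m = 162: τ(162) = 10; 162 mod 4 = 2.

m = 162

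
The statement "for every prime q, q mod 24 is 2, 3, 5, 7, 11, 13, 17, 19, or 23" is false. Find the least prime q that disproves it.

q = 73

For q = 2, 3, 5, 7, …, 61, 67, 71 the conclusion holds.
q = 73: 73 mod 24 = 1 — not in {2, 3, 5, 7, 11, 13, 17, 19, 23}.
Thus q = 73 disproves the claim, and no smaller q works.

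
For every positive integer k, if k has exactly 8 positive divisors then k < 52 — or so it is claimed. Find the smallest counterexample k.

The first 4 eligible values, up to k = 42, all satisfy the conclusion.
k = 54: τ(54) = 8; 54 ≥ 52.
So k = 54 is the smallest counterexample.

k = 54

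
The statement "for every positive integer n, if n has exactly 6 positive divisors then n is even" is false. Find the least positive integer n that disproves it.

A counterexample is any positive integer n such that n has exactly 6 positive divisors but n is odd; we check each in order.
n = 12: divisors of 12: 1, 2, 3, 4, 6, 12; 12 is even.
n = 18: divisors of 18: 1, 2, 3, 6, 9, 18; 18 is even.
n = 20: divisors of 20: 1, 2, 4, 5, 10, 20; 20 is even.
n = 28: divisors of 28: 1, 2, 4, 7, 14, 28; 28 is even.
n = 32: divisors of 32: 1, 2, 4, 8, 16, 32; 32 is even.
n = 44: divisors of 44: 1, 2, 4, 11, 22, 44; 44 is even.
n = 45: divisors of 45: 1, 3, 5, 9, 15, 45; 45 is odd.

n = 45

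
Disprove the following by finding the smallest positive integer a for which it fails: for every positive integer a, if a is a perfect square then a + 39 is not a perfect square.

We need the least positive integer a for which a is a perfect square but a + 39 is a perfect square.
a = 1: 1 + 39 = 40, not a perfect square.
a = 4: 4 + 39 = 43, not a perfect square.
a = 9: 9 + 39 = 48, not a perfect square.
a = 16: 16 + 39 = 55, not a perfect square.
a = 25: 25 = 5² and 25 + 39 = 64 = 8².

a = 25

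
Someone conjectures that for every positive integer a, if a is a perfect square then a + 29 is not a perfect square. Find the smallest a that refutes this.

We need the least positive integer a for which a is a perfect square but a + 29 is a perfect square.
The first 13 eligible values, up to a = 169, all satisfy the conclusion.
a = 196: 196 = 14² and 196 + 29 = 225 = 15².

a = 196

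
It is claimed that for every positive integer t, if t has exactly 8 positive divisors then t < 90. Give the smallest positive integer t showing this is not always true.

t = 102

We need the least positive integer t for which t has exactly 8 positive divisors but the claim fails.
For t = 24, 30, 40, 42, 54, 56, 66, 70, 78, 88 the conclusion holds.
t = 102: τ(102) = 8; 102 ≥ 90.
Thus t = 102 disproves the claim, and no smaller t works.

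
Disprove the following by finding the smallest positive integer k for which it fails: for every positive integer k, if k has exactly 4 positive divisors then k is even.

We need the least positive integer k for which k has exactly 4 positive divisors but k is odd.
For k = 6, 8, 10, 14 the conclusion holds.
k = 15: divisors of 15: 1, 3, 5, 15; 15 is odd.
Thus k = 15 disproves the claim, and no smaller k works.

k = 15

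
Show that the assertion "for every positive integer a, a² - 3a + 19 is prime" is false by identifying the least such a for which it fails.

a = 18

The first 17 eligible values, up to a = 17, all satisfy the conclusion.
a = 18: a² - 3a + 19 = 289 = 17 × 17, composite.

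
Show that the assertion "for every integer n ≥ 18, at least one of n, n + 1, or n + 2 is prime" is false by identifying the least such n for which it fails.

Check each integer n ≥ 18 in order until n, n + 1, n + 2 are all composite.
n = 18: 19 is prime.
n = 19: 19 is prime.
n = 20: 20 = 2 × 10; 21 = 3 × 7; 22 = 2 × 11 — all composite.
Hence n = 20 is a counterexample.

n = 20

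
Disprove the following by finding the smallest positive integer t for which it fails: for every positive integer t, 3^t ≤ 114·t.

t = 6

The first 5 eligible values, up to t = 5, all satisfy the conclusion.
t = 6: 3^t = 729 and 114·t = 684, so 729 > 684.
Hence t = 6 is a counterexample.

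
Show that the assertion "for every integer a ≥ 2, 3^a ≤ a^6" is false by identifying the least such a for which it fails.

Check each integer a ≥ 2 in order until 3^a > a^6.
The first 13 eligible values, up to a = 14, all satisfy the conclusion.
a = 15: 3^a = 14348907 and a^6 = 11390625, so 14348907 > 11390625.

a = 15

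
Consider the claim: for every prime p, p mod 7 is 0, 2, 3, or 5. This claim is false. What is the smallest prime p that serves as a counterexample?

For p = 2, 3, 5, 7 the conclusion holds.
p = 11: 11 mod 7 = 4 — not in {0, 2, 3, 5}.
Thus p = 11 disproves the claim, and no smaller p works.

p = 11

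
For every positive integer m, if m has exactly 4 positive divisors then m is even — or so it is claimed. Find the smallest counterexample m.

m = 15

A counterexample is any positive integer m such that m has exactly 4 positive divisors but m is odd; we check each in order.
For m = 6, 8, 10, 14 the conclusion holds.
m = 15: divisors of 15: 1, 3, 5, 15; 15 is odd.
Hence m = 15 is a counterexample.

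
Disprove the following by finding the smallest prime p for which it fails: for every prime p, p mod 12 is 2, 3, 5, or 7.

We need the least prime p for which the claim fails.
The first 4 eligible values, up to p = 7, all satisfy the conclusion.
p = 11: 11 mod 12 = 11 — not in {2, 3, 5, 7}.

p = 11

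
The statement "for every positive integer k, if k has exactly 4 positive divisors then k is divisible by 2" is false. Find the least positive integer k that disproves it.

We need the least positive integer k for which k has exactly 4 positive divisors but k is not divisible by 2.
For k = 6, 8, 10, 14 the conclusion holds.
k = 15: τ(15) = 4; 15 mod 2 = 1.
Hence k = 15 is a counterexample.

k = 15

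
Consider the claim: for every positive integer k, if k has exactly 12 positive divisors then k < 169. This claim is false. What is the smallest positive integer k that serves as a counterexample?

k = 198

We need the least positive integer k for which k has exactly 12 positive divisors but the claim fails.
For k = 60, 72, 84, 90, …, 150, 156, 160 the conclusion holds.
k = 198: τ(198) = 12; 198 ≥ 169.
Thus k = 198 disproves the claim, and no smaller k works.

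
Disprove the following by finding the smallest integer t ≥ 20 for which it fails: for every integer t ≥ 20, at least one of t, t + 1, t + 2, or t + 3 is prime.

t = 24

Check each integer t ≥ 20 in order until t, t + 1, t + 2, t + 3 are all composite.
For t = 20, 21, 22, 23 the conclusion holds.
t = 24: 24 = 2 × 12; 25 = 5 × 5; 26 = 2 × 13; 27 = 3 × 9 — all composite.
Hence t = 24 is a counterexample.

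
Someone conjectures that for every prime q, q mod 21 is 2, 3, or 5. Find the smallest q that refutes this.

q = 2: 2 mod 21 = 2.
q = 3: 3 mod 21 = 3.
q = 5: 5 mod 21 = 5.
q = 7: 7 mod 21 = 7 — not in {2, 3, 5}.
Thus q = 7 disproves the claim, and no smaller q works.

q = 7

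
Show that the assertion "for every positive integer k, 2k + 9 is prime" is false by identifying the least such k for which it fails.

k = 3

Check each positive integer k in order until 2k + 9 is not prime.
k = 1: 2k + 9 = 11, prime.
k = 2: 2k + 9 = 13, prime.
k = 3: 2k + 9 = 15 = 3 × 5, composite.
Thus k = 3 disproves the claim, and no smaller k works.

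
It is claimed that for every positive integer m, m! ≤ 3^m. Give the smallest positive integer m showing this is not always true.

m = 7

A counterexample is any positive integer m such that m! > 3^m; we check each in order.
For m = 1, 2, 3, 4, 5, 6 the conclusion holds.
m = 7: m! = 5040 and 3^m = 2187, so 5040 > 2187.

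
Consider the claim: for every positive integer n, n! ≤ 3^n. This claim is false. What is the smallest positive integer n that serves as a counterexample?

n = 7

A counterexample is any positive integer n such that n! > 3^n; we check each in order.
For n = 1, 2, 3, 4, 5, 6 the conclusion holds.
n = 7: n! = 5040 and 3^n = 2187, so 5040 > 2187.
So n = 7 is the smallest counterexample.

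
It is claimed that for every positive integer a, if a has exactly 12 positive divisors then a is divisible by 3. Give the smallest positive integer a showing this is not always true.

a = 140

The first 8 eligible values, up to a = 132, all satisfy the conclusion.
a = 140: τ(140) = 12; 140 mod 3 = 2.
Hence a = 140 is a counterexample.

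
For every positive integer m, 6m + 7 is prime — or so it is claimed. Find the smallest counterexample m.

m = 3

m = 1: 6m + 7 = 13, prime.
m = 2: 6m + 7 = 19, prime.
m = 3: 6m + 7 = 25 = 5 × 5, composite.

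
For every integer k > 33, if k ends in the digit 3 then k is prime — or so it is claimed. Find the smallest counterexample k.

We need the least integer k > 33 for which k ends in the digit 3 but k is not prime.
For k = 43, 53 the conclusion holds.
k = 63: 63 ends in 3; 63 = 3 × 21, composite.
Thus k = 63 disproves the claim, and no smaller k works.

k = 63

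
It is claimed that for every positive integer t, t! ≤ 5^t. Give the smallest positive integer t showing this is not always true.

t = 12

We need the least positive integer t for which t! > 5^t.
For t = 1, 2, 3, 4, …, 9, 10, 11 the conclusion holds.
t = 12: t! = 479001600 and 5^t = 244140625, so 479001600 > 244140625.
Hence t = 12 is a counterexample.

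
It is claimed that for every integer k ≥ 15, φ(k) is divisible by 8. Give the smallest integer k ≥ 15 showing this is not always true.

A counterexample is any integer k ≥ 15 such that φ(k) is not divisible by 8; we check each in order.
For k = 15, 16, 17 the conclusion holds.
k = 18: φ(18) = 6; 6 mod 8 = 6.
So k = 18 is the smallest counterexample.

k = 18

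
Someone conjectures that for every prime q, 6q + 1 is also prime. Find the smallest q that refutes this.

Check each prime q in order until 6q + 1 is not prime.
The first 7 eligible values, up to q = 17, all satisfy the conclusion.
q = 19: 6q + 1 = 115 = 5 × 23, not prime.
Thus q = 19 disproves the claim, and no smaller q works.

q = 19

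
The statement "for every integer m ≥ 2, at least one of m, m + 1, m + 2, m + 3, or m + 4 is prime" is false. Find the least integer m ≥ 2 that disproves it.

m = 24

Check each integer m ≥ 2 in order until m, m + 1, m + 2, m + 3, m + 4 are all composite.
The first 22 eligible values, up to m = 23, all satisfy the conclusion.
m = 24: 24 = 2 × 12; 25 = 5 × 5; 26 = 2 × 13; 27 = 3 × 9; 28 = 2 × 14 — all composite.
Hence m = 24 is a counterexample.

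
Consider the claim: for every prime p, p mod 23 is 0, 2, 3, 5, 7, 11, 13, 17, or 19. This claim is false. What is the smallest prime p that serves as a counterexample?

p = 29

For p = 2, 3, 5, 7, 11, 13, 17, 19, 23 the conclusion holds.
p = 29: 29 mod 23 = 6 — not in {0, 2, 3, 5, 7, 11, 13, 17, 19}.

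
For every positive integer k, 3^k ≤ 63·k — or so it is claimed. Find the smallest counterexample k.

We need the least positive integer k for which 3^k > 63·k.
k = 1: 3^k = 3 and 63·k = 63, so 3 ≤ 63.
k = 2: 3^k = 9 and 63·k = 126, so 9 ≤ 126.
k = 3: 3^k = 27 and 63·k = 189, so 27 ≤ 189.
k = 4: 3^k = 81 and 63·k = 252, so 81 ≤ 252.
k = 5: 3^k = 243 and 63·k = 315, so 243 ≤ 315.
k = 6: 3^k = 729 and 63·k = 378, so 729 > 378.
Thus k = 6 disproves the claim, and no smaller k works.

k = 6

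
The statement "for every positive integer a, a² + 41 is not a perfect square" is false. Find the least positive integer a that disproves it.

a = 20

A counterexample is any positive integer a such that a² + 41 is a perfect square; we check each in order.
The first 19 eligible values, up to a = 19, all satisfy the conclusion.
a = 20: 20² + 41 = 441 = 21², a perfect square.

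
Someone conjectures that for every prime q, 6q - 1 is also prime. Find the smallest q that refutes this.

A counterexample is any prime q such that 6q - 1 is not prime; we check each in order.
q = 2: 6q - 1 = 11, prime.
q = 3: 6q - 1 = 17, prime.
q = 5: 6q - 1 = 29, prime.
q = 7: 6q - 1 = 41, prime.
q = 11: 6q - 1 = 65 = 5 × 13, not prime.

q = 11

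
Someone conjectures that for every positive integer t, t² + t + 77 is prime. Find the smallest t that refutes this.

A counterexample is any positive integer t such that t² + t + 77 is not prime; we check each in order.
t = 1: t² + t + 77 = 79, prime.
t = 2: t² + t + 77 = 83, prime.
t = 3: t² + t + 77 = 89, prime.
t = 4: t² + t + 77 = 97, prime.
t = 5: t² + t + 77 = 107, prime.
t = 6: t² + t + 77 = 119 = 7 × 17, composite.

t = 6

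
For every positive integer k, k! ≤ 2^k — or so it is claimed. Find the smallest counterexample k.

k = 4

We need the least positive integer k for which k! > 2^k.
For k = 1, 2, 3 the conclusion holds.
k = 4: k! = 24 and 2^k = 16, so 24 > 16.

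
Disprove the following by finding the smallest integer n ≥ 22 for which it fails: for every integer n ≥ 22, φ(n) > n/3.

n = 24

We need the least integer n ≥ 22 for which the claim fails.
For n = 22, 23 the conclusion holds.
n = 24: φ(24) = 8 and 24/3 = 8, so φ(24) ≤ 24/3.
So n = 24 is the smallest counterexample.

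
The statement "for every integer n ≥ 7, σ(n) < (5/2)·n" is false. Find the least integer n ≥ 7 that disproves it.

n = 24

We need the least integer n ≥ 7 for which the claim fails.
For n = 7, 8, 9, 10, …, 21, 22, 23 the conclusion holds.
n = 24: σ(24) = 60; 60 ≥ 60.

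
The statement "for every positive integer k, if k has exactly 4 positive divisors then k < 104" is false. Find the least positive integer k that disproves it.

Check each positive integer k in order until k has exactly 4 positive divisors but the claim fails.
For k = 6, 8, 10, 14, …, 93, 94, 95 the conclusion holds.
k = 106: τ(106) = 4; 106 ≥ 104.

k = 106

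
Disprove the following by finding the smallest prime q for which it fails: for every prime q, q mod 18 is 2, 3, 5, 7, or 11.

A counterexample is any prime q such that the claim fails; we check each in order.
q = 2: 2 mod 18 = 2.
q = 3: 3 mod 18 = 3.
q = 5: 5 mod 18 = 5.
q = 7: 7 mod 18 = 7.
q = 11: 11 mod 18 = 11.
q = 13: 13 mod 18 = 13 — not in {2, 3, 5, 7, 11}.

q = 13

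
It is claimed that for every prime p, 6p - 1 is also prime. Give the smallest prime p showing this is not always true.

p = 11

The first 4 eligible values, up to p = 7, all satisfy the conclusion.
p = 11: 6p - 1 = 65 = 5 × 13, not prime.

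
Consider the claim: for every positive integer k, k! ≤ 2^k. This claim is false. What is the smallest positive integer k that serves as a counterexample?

Check each positive integer k in order until k! > 2^k.
k = 1: k! = 1 and 2^k = 2, so 1 ≤ 2.
k = 2: k! = 2 and 2^k = 4, so 2 ≤ 4.
k = 3: k! = 6 and 2^k = 8, so 6 ≤ 8.
k = 4: k! = 24 and 2^k = 16, so 24 > 16.
Hence k = 4 is a counterexample.

k = 4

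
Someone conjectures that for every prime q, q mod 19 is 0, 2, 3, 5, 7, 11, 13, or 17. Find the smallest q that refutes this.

q = 23

The first 8 eligible values, up to q = 19, all satisfy the conclusion.
q = 23: 23 mod 19 = 4 — not in {0, 2, 3, 5, 7, 11, 13, 17}.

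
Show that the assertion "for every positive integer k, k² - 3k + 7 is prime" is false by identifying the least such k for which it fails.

Check each positive integer k in order until k² - 3k + 7 is not prime.
The first 5 eligible values, up to k = 5, all satisfy the conclusion.
k = 6: k² - 3k + 7 = 25 = 5 × 5, composite.
So k = 6 is the smallest counterexample.

k = 6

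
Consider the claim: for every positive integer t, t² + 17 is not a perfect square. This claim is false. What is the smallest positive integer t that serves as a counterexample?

We need the least positive integer t for which t² + 17 is a perfect square.
The first 7 eligible values, up to t = 7, all satisfy the conclusion.
t = 8: 8² + 17 = 81 = 9², a perfect square.
Thus t = 8 disproves the claim, and no smaller t works.

t = 8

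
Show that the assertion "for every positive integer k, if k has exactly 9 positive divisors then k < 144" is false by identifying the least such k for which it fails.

k = 196

Check each positive integer k in order until k has exactly 9 positive divisors but the claim fails.
For k = 36, 100 the conclusion holds.
k = 196: τ(196) = 9; 196 ≥ 144.
Hence k = 196 is a counterexample.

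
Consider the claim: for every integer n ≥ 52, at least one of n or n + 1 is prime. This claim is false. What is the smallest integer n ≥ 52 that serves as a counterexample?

A counterexample is any integer n ≥ 52 such that n, n + 1 are both composite; we check each in order.
n = 52: 53 is prime.
n = 53: 53 is prime.
n = 54: 54 = 2 × 27; 55 = 5 × 11 — both composite.
Hence n = 54 is a counterexample.

n = 54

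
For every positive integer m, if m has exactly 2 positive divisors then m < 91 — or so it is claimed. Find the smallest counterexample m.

m = 97

We need the least positive integer m for which m has exactly 2 positive divisors but the claim fails.
The first 24 eligible values, up to m = 89, all satisfy the conclusion.
m = 97: τ(97) = 2; 97 ≥ 91.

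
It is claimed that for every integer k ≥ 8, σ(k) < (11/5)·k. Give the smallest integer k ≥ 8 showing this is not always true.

k = 12

Check each integer k ≥ 8 in order until the claim fails.
The first 4 eligible values, up to k = 11, all satisfy the conclusion.
k = 12: σ(12) = 28; 28 ≥ 132/5.
Thus k = 12 disproves the claim, and no smaller k works.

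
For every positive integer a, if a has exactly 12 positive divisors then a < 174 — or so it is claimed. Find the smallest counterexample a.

Check each positive integer a in order until a has exactly 12 positive divisors but the claim fails.
The first 12 eligible values, up to a = 160, all satisfy the conclusion.
a = 198: τ(198) = 12; 198 ≥ 174.

a = 198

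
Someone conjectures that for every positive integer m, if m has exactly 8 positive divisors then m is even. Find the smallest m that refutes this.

For m = 24, 30, 40, 42, …, 88, 102, 104 the conclusion holds.
m = 105: divisors of 105: 1, 3, 5, 7, 15, 21, 35, 105; 105 is odd.
Hence m = 105 is a counterexample.

m = 105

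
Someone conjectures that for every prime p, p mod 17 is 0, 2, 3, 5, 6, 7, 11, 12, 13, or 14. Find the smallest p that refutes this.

p = 43

The first 13 eligible values, up to p = 41, all satisfy the conclusion.
p = 43: 43 mod 17 = 9 — not in {0, 2, 3, 5, 6, 7, 11, 12, 13, 14}.
Hence p = 43 is a counterexample.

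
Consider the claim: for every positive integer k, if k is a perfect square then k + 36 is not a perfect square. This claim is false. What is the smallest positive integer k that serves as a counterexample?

The first 7 eligible values, up to k = 49, all satisfy the conclusion.
k = 64: 64 = 8² and 64 + 36 = 100 = 10².

k = 64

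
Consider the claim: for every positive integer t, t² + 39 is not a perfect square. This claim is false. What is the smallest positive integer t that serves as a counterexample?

t = 5

We need the least positive integer t for which t² + 39 is a perfect square.
The first 4 eligible values, up to t = 4, all satisfy the conclusion.
t = 5: 5² + 39 = 64 = 8², a perfect square.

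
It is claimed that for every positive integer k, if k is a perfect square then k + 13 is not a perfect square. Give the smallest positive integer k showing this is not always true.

k = 1: 1 + 13 = 14, not a perfect square.
k = 4: 4 + 13 = 17, not a perfect square.
k = 9: 9 + 13 = 22, not a perfect square.
k = 16: 16 + 13 = 29, not a perfect square.
k = 25: 25 + 13 = 38, not a perfect square.
k = 36: 36 = 6² and 36 + 13 = 49 = 7².
Thus k = 36 disproves the claim, and no smaller k works.

k = 36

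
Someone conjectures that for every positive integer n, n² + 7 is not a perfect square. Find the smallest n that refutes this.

n = 3

A counterexample is any positive integer n such that n² + 7 is a perfect square; we check each in order.
For n = 1, 2 the conclusion holds.
n = 3: 3² + 7 = 16 = 4², a perfect square.
Thus n = 3 disproves the claim, and no smaller n works.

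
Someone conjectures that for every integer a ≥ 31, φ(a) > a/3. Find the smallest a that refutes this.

For a = 31, 32, 33, 34, 35 the conclusion holds.
a = 36: φ(36) = 12 and 36/3 = 12, so φ(36) ≤ 36/3.

a = 36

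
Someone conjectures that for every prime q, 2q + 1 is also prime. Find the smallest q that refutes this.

q = 7

We need the least prime q for which 2q + 1 is not prime.
q = 2: 2q + 1 = 5, prime.
q = 3: 2q + 1 = 7, prime.
q = 5: 2q + 1 = 11, prime.
q = 7: 2q + 1 = 15 = 3 × 5, not prime.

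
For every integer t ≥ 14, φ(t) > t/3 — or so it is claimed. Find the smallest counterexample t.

We need the least integer t ≥ 14 for which the claim fails.
t = 14: φ(14) = 6 and 14/3 = 14/3, so φ(14) > 14/3.
t = 15: φ(15) = 8 and 15/3 = 5, so φ(15) > 15/3.
t = 16: φ(16) = 8 and 16/3 = 16/3, so φ(16) > 16/3.
t = 17: φ(17) = 16 and 17/3 = 17/3, so φ(17) > 17/3.
t = 18: φ(18) = 6 and 18/3 = 6, so φ(18) ≤ 18/3.
Hence t = 18 is a counterexample.

t = 18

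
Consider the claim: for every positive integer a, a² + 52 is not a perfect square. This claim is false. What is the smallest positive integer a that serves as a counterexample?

A counterexample is any positive integer a such that a² + 52 is a perfect square; we check each in order.
For a = 1, 2, 3, 4, …, 9, 10, 11 the conclusion holds.
a = 12: 12² + 52 = 196 = 14², a perfect square.
Hence a = 12 is a counterexample.

a = 12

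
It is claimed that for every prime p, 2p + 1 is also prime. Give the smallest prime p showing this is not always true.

p = 7

Check each prime p in order until 2p + 1 is not prime.
p = 2: 2p + 1 = 5, prime.
p = 3: 2p + 1 = 7, prime.
p = 5: 2p + 1 = 11, prime.
p = 7: 2p + 1 = 15 = 3 × 5, not prime.
Hence p = 7 is a counterexample.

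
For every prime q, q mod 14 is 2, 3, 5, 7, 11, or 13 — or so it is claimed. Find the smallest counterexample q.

q = 23

Check each prime q in order until the claim fails.
The first 8 eligible values, up to q = 19, all satisfy the conclusion.
q = 23: 23 mod 14 = 9 — not in {2, 3, 5, 7, 11, 13}.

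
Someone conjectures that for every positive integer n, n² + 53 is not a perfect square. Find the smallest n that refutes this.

We need the least positive integer n for which n² + 53 is a perfect square.
The first 25 eligible values, up to n = 25, all satisfy the conclusion.
n = 26: 26² + 53 = 729 = 27², a perfect square.

n = 26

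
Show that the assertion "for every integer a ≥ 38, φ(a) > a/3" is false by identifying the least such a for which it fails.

Check each integer a ≥ 38 in order until the claim fails.
a = 38: φ(38) = 18 and 38/3 = 38/3, so φ(38) > 38/3.
a = 39: φ(39) = 24 and 39/3 = 13, so φ(39) > 39/3.
a = 40: φ(40) = 16 and 40/3 = 40/3, so φ(40) > 40/3.
a = 41: φ(41) = 40 and 41/3 = 41/3, so φ(41) > 41/3.
a = 42: φ(42) = 12 and 42/3 = 14, so φ(42) ≤ 42/3.
Thus a = 42 disproves the claim, and no smaller a works.

a = 42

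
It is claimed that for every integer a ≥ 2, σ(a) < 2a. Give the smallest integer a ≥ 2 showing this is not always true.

a = 6

We need the least integer a ≥ 2 for which the claim fails.
For a = 2, 3, 4, 5 the conclusion holds.
a = 6: σ(6) = 12; 12 ≥ 12.
Hence a = 6 is a counterexample.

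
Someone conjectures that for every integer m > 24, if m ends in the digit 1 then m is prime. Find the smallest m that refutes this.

For m = 31, 41 the conclusion holds.
m = 51: 51 ends in 1; 51 = 3 × 17, composite.
So m = 51 is the smallest counterexample.

m = 51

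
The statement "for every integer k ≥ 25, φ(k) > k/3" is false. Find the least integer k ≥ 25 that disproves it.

k = 30

We need the least integer k ≥ 25 for which the claim fails.
The first 5 eligible values, up to k = 29, all satisfy the conclusion.
k = 30: φ(30) = 8 and 30/3 = 10, so φ(30) ≤ 30/3.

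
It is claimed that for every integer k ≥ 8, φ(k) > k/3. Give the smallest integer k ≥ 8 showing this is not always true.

We need the least integer k ≥ 8 for which the claim fails.
The first 4 eligible values, up to k = 11, all satisfy the conclusion.
k = 12: φ(12) = 4 and 12/3 = 4, so φ(12) ≤ 12/3.

k = 12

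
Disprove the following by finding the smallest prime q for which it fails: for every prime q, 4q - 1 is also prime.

For q = 2, 3, 5 the conclusion holds.
q = 7: 4q - 1 = 27 = 3 × 9, not prime.
Hence q = 7 is a counterexample.

q = 7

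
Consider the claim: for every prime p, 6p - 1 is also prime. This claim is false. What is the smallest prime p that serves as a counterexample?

p = 11

For p = 2, 3, 5, 7 the conclusion holds.
p = 11: 6p - 1 = 65 = 5 × 13, not prime.
So p = 11 is the smallest counterexample.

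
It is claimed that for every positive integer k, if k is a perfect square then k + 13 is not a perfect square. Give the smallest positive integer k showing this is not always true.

k = 36

Check each positive integer k in order until k is a perfect square but k + 13 is a perfect square.
The first 5 eligible values, up to k = 25, all satisfy the conclusion.
k = 36: 36 = 6² and 36 + 13 = 49 = 7².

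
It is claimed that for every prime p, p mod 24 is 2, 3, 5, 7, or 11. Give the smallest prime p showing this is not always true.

We need the least prime p for which the claim fails.
p = 2: 2 mod 24 = 2.
p = 3: 3 mod 24 = 3.
p = 5: 5 mod 24 = 5.
p = 7: 7 mod 24 = 7.
p = 11: 11 mod 24 = 11.
p = 13: 13 mod 24 = 13 — not in {2, 3, 5, 7, 11}.
Thus p = 13 disproves the claim, and no smaller p works.

p = 13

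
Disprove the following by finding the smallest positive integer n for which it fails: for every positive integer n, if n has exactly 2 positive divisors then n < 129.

n = 131

Check each positive integer n in order until n has exactly 2 positive divisors but the claim fails.
The first 31 eligible values, up to n = 127, all satisfy the conclusion.
n = 131: τ(131) = 2; 131 ≥ 129.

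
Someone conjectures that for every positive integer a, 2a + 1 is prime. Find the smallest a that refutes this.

a = 4

a = 1: 2a + 1 = 3, prime.
a = 2: 2a + 1 = 5, prime.
a = 3: 2a + 1 = 7, prime.
a = 4: 2a + 1 = 9 = 3 × 3, composite.
Hence a = 4 is a counterexample.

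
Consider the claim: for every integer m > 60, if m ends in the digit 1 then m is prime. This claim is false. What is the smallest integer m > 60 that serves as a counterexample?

m = 81

Check each integer m > 60 in order until m ends in the digit 1 but m is not prime.
m = 61: 61 ends in 1 and is prime.
m = 71: 71 ends in 1 and is prime.
m = 81: 81 ends in 1; 81 = 3 × 27, composite.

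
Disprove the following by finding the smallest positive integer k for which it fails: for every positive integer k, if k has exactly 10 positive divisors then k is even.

A counterexample is any positive integer k such that k has exactly 10 positive divisors but k is odd; we check each in order.
The first 9 eligible values, up to k = 368, all satisfy the conclusion.
k = 405: divisors of 405: 10 divisors; 405 is odd.

k = 405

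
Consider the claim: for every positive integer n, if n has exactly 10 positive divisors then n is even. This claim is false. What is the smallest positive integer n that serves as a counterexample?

n = 405

A counterexample is any positive integer n such that n has exactly 10 positive divisors but n is odd; we check each in order.
For n = 48, 80, 112, 162, 176, 208, 272, 304, 368 the conclusion holds.
n = 405: divisors of 405: 10 divisors; 405 is odd.
Thus n = 405 disproves the claim, and no smaller n works.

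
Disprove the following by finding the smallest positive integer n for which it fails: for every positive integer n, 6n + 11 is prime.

n = 4

n = 1: 6n + 11 = 17, prime.
n = 2: 6n + 11 = 23, prime.
n = 3: 6n + 11 = 29, prime.
n = 4: 6n + 11 = 35 = 5 × 7, composite.
So n = 4 is the smallest counterexample.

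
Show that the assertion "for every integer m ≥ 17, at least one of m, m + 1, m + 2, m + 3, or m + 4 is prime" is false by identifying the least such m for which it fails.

The first 7 eligible values, up to m = 23, all satisfy the conclusion.
m = 24: 24 = 2 × 12; 25 = 5 × 5; 26 = 2 × 13; 27 = 3 × 9; 28 = 2 × 14 — all composite.
Hence m = 24 is a counterexample.

m = 24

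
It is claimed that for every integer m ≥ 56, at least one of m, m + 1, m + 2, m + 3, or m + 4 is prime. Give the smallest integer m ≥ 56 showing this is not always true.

m = 62

Check each integer m ≥ 56 in order until m, m + 1, m + 2, m + 3, m + 4 are all composite.
The first 6 eligible values, up to m = 61, all satisfy the conclusion.
m = 62: 62 = 2 × 31; 63 = 3 × 21; 64 = 2 × 32; 65 = 5 × 13; 66 = 2 × 33 — all composite.
So m = 62 is the smallest counterexample.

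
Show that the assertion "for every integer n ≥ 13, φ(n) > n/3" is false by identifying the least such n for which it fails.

A counterexample is any integer n ≥ 13 such that the claim fails; we check each in order.
For n = 13, 14, 15, 16, 17 the conclusion holds.
n = 18: φ(18) = 6 and 18/3 = 6, so φ(18) ≤ 18/3.
Thus n = 18 disproves the claim, and no smaller n works.

n = 18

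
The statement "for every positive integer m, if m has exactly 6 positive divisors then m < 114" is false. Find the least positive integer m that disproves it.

Check each positive integer m in order until m has exactly 6 positive divisors but the claim fails.
For m = 12, 18, 20, 28, …, 92, 98, 99 the conclusion holds.
m = 116: τ(116) = 6; 116 ≥ 114.
Hence m = 116 is a counterexample.

m = 116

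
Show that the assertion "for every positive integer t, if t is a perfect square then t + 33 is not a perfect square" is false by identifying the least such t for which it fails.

t = 16

t = 1: 1 + 33 = 34, not a perfect square.
t = 4: 4 + 33 = 37, not a perfect square.
t = 9: 9 + 33 = 42, not a perfect square.
t = 16: 16 = 4² and 16 + 33 = 49 = 7².
Thus t = 16 disproves the claim, and no smaller t works.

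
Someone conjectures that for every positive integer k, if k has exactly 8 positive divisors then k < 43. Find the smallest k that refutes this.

For k = 24, 30, 40, 42 the conclusion holds.
k = 54: τ(54) = 8; 54 ≥ 43.
Hence k = 54 is a counterexample.

k = 54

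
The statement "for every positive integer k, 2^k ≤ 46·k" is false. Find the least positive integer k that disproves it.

k = 9

A counterexample is any positive integer k such that 2^k > 46·k; we check each in order.
k = 1: 2^k = 2 and 46·k = 46, so 2 ≤ 46.
k = 2: 2^k = 4 and 46·k = 92, so 4 ≤ 92.
k = 3: 2^k = 8 and 46·k = 138, so 8 ≤ 138.
k = 4: 2^k = 16 and 46·k = 184, so 16 ≤ 184.
k = 5: 2^k = 32 and 46·k = 230, so 32 ≤ 230.
k = 6: 2^k = 64 and 46·k = 276, so 64 ≤ 276.
k = 7: 2^k = 128 and 46·k = 322, so 128 ≤ 322.
k = 8: 2^k = 256 and 46·k = 368, so 256 ≤ 368.
k = 9: 2^k = 512 and 46·k = 414, so 512 > 414.
Thus k = 9 disproves the claim, and no smaller k works.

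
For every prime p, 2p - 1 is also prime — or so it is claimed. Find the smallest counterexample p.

For p = 2, 3 the conclusion holds.
p = 5: 2p - 1 = 9 = 3 × 3, not prime.

p = 5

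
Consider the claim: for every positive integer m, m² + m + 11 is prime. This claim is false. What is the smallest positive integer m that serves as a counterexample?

m = 10

We need the least positive integer m for which m² + m + 11 is not prime.
The first 9 eligible values, up to m = 9, all satisfy the conclusion.
m = 10: m² + m + 11 = 121 = 11 × 11, composite.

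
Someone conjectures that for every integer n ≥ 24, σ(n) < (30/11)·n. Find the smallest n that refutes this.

n = 60

A counterexample is any integer n ≥ 24 such that the claim fails; we check each in order.
For n = 24, 25, 26, 27, …, 57, 58, 59 the conclusion holds.
n = 60: σ(60) = 168; 168 ≥ 1800/11.
Thus n = 60 disproves the claim, and no smaller n works.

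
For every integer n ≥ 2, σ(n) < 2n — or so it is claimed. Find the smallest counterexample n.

The first 4 eligible values, up to n = 5, all satisfy the conclusion.
n = 6: σ(6) = 12; 12 ≥ 12.
So n = 6 is the smallest counterexample.

n = 6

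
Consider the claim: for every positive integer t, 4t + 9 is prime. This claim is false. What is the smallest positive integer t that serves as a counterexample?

We need the least positive integer t for which 4t + 9 is not prime.
For t = 1, 2 the conclusion holds.
t = 3: 4t + 9 = 21 = 3 × 7, composite.
Hence t = 3 is a counterexample.

t = 3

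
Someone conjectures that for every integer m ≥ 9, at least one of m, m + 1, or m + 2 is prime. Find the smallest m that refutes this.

A counterexample is any integer m ≥ 9 such that m, m + 1, m + 2 are all composite; we check each in order.
The first 5 eligible values, up to m = 13, all satisfy the conclusion.
m = 14: 14 = 2 × 7; 15 = 3 × 5; 16 = 2 × 8 — all composite.
So m = 14 is the smallest counterexample.

m = 14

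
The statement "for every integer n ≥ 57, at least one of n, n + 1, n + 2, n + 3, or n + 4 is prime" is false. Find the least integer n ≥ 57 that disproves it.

n = 62

We need the least integer n ≥ 57 for which n, n + 1, n + 2, n + 3, n + 4 are all composite.
For n = 57, 58, 59, 60, 61 the conclusion holds.
n = 62: 62 = 2 × 31; 63 = 3 × 21; 64 = 2 × 32; 65 = 5 × 13; 66 = 2 × 33 — all composite.
Hence n = 62 is a counterexample.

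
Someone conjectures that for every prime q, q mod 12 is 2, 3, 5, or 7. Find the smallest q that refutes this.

Check each prime q in order until the claim fails.
For q = 2, 3, 5, 7 the conclusion holds.
q = 11: 11 mod 12 = 11 — not in {2, 3, 5, 7}.

q = 11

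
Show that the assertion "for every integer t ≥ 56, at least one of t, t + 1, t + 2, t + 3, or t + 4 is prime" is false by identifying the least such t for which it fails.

t = 62

We need the least integer t ≥ 56 for which t, t + 1, t + 2, t + 3, t + 4 are all composite.
The first 6 eligible values, up to t = 61, all satisfy the conclusion.
t = 62: 62 = 2 × 31; 63 = 3 × 21; 64 = 2 × 32; 65 = 5 × 13; 66 = 2 × 33 — all composite.
So t = 62 is the smallest counterexample.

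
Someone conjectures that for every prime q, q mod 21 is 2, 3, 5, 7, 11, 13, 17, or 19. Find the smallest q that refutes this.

q = 29

We need the least prime q for which the claim fails.
For q = 2, 3, 5, 7, 11, 13, 17, 19, 23 the conclusion holds.
q = 29: 29 mod 21 = 8 — not in {2, 3, 5, 7, 11, 13, 17, 19}.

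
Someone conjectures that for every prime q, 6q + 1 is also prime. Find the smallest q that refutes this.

q = 2: 6q + 1 = 13, prime.
q = 3: 6q + 1 = 19, prime.
q = 5: 6q + 1 = 31, prime.
q = 7: 6q + 1 = 43, prime.
q = 11: 6q + 1 = 67, prime.
q = 13: 6q + 1 = 79, prime.
q = 17: 6q + 1 = 103, prime.
q = 19: 6q + 1 = 115 = 5 × 23, not prime.

q = 19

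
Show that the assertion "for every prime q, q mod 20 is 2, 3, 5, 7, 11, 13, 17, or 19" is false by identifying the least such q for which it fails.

A counterexample is any prime q such that the claim fails; we check each in order.
For q = 2, 3, 5, 7, 11, 13, 17, 19, 23 the conclusion holds.
q = 29: 29 mod 20 = 9 — not in {2, 3, 5, 7, 11, 13, 17, 19}.

q = 29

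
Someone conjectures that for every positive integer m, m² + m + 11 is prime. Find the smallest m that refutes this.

m = 10

We need the least positive integer m for which m² + m + 11 is not prime.
For m = 1, 2, 3, 4, 5, 6, 7, 8, 9 the conclusion holds.
m = 10: m² + m + 11 = 121 = 11 × 11, composite.
Hence m = 10 is a counterexample.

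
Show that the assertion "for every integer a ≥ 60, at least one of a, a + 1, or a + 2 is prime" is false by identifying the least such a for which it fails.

a = 62

A counterexample is any integer a ≥ 60 such that a, a + 1, a + 2 are all composite; we check each in order.
a = 60: 61 is prime.
a = 61: 61 is prime.
a = 62: 62 = 2 × 31; 63 = 3 × 21; 64 = 2 × 32 — all composite.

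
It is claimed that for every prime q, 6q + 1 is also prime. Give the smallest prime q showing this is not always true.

q = 19

Check each prime q in order until 6q + 1 is not prime.
q = 2: 6q + 1 = 13, prime.
q = 3: 6q + 1 = 19, prime.
q = 5: 6q + 1 = 31, prime.
q = 7: 6q + 1 = 43, prime.
q = 11: 6q + 1 = 67, prime.
q = 13: 6q + 1 = 79, prime.
q = 17: 6q + 1 = 103, prime.
q = 19: 6q + 1 = 115 = 5 × 23, not prime.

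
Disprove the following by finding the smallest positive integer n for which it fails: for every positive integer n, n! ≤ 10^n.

For n = 1, 2, 3, 4, …, 22, 23, 24 the conclusion holds.
n = 25: n! = 15511210043330985984000000 and 10^n = 10000000000000000000000000, so 15511210043330985984000000 > 10000000000000000000000000.

n = 25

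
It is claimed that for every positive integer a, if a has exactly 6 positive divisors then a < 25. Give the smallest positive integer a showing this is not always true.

a = 28

For a = 12, 18, 20 the conclusion holds.
a = 28: τ(28) = 6; 28 ≥ 25.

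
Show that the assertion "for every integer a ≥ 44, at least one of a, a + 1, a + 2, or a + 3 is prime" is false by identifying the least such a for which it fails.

We need the least integer a ≥ 44 for which a, a + 1, a + 2, a + 3 are all composite.
For a = 44, 45, 46, 47 the conclusion holds.
a = 48: 48 = 2 × 24; 49 = 7 × 7; 50 = 2 × 25; 51 = 3 × 17 — all composite.
Thus a = 48 disproves the claim, and no smaller a works.

a = 48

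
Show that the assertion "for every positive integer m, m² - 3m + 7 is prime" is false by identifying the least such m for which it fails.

m = 6

For m = 1, 2, 3, 4, 5 the conclusion holds.
m = 6: m² - 3m + 7 = 25 = 5 × 5, composite.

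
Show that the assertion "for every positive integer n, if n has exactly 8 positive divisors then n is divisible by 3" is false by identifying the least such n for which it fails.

We need the least positive integer n for which n has exactly 8 positive divisors but n is not divisible by 3.
n = 24: τ(24) = 8; 24 mod 3 = 0.
n = 30: τ(30) = 8; 30 mod 3 = 0.
n = 40: τ(40) = 8; 40 mod 3 = 1.

n = 40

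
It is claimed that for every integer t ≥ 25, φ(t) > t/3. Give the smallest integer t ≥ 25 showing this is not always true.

The first 5 eligible values, up to t = 29, all satisfy the conclusion.
t = 30: φ(30) = 8 and 30/3 = 10, so φ(30) ≤ 30/3.
Thus t = 30 disproves the claim, and no smaller t works.

t = 30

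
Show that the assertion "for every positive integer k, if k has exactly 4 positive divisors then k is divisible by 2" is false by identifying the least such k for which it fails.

Check each positive integer k in order until k has exactly 4 positive divisors but k is not divisible by 2.
The first 4 eligible values, up to k = 14, all satisfy the conclusion.
k = 15: τ(15) = 4; 15 mod 2 = 1.
Hence k = 15 is a counterexample.

k = 15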